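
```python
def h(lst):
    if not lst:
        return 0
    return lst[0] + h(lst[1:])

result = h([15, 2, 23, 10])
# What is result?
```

15 + 2 + 23 + 10 + 0 = 50

Answer: 50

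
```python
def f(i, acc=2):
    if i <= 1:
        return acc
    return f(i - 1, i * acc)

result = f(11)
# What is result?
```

Accumulator trace (n, acc): (11, 2) -> (10, 22) -> (9, 220) -> (8, 1980) -> (7, 15840) -> (6, 110880) -> (5, 665280) -> (4, 3326400) -> (3, 13305600) -> (2, 39916800) -> (1, 79833600) -> return 79833600

Answer: 79833600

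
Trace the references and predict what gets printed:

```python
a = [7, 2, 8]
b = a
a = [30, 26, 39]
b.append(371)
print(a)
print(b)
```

Key concept: rebinding vs mutation: a is rebound to a new list, b still points at the original.
Step by step:
`a = [7, 2, 8]` → a = [7, 2, 8]
`b = a` → b = [7, 2, 8] (same object as a)
`a = [30, 26, 39]` → a = [30, 26, 39]
`b.append(371)` → b = [7, 2, 8, 371]
`print(a)` → prints [30, 26, 39]
`print(b)` → prints [7, 2, 8, 371]

Answer:
[30, 26, 39]
[7, 2, 8, 371]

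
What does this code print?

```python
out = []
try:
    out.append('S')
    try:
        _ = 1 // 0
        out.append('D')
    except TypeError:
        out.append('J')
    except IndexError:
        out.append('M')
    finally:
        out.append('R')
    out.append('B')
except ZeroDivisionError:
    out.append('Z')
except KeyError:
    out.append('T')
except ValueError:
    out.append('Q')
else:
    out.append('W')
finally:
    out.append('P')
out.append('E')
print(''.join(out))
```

Execution trace: 'S' (try body) → 'R' (inner finally) → 'Z' (except ZeroDivisionError) → 'P' (finally) → 'E' (after the try/except). Output: SRZPE

Answer: SRZPE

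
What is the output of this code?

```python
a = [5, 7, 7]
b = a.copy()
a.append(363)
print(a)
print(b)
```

Key concept: list.copy() creates independent copy.
Step by step:
`a = [5, 7, 7]` → a = [5, 7, 7]
`b = a.copy()` → b = [5, 7, 7]
`a.append(363)` → a = [5, 7, 7, 363]
`print(a)` → prints [5, 7, 7, 363]
`print(b)` → prints [5, 7, 7]

Answer:
[5, 7, 7, 363]
[5, 7, 7]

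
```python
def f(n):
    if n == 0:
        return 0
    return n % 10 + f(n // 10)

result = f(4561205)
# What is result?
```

Sum of digits of 4561205: 5 + 0 + 2 + 1 + 6 + 5 + 4 = 23

Answer: 23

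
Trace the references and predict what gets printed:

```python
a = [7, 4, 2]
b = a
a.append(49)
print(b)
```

Key concept: basic list aliasing.
Step by step:
`a = [7, 4, 2]` → a = [7, 4, 2]
`b = a` → b = [7, 4, 2] (same object as a)
`a.append(49)` → a = [7, 4, 2, 49] (same object as b); b = [7, 4, 2, 49] (same object as a)
`print(b)` → prints [7, 4, 2, 49]

Answer: [7, 4, 2, 49]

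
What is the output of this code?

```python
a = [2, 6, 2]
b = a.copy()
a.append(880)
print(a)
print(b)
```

Key concept: list.copy() creates independent copy.
Step by step:
`a = [2, 6, 2]` → a = [2, 6, 2]
`b = a.copy()` → b = [2, 6, 2]
`a.append(880)` → a = [2, 6, 2, 880]
`print(a)` → prints [2, 6, 2, 880]
`print(b)` → prints [2, 6, 2]

Answer:
[2, 6, 2, 880]
[2, 6, 2]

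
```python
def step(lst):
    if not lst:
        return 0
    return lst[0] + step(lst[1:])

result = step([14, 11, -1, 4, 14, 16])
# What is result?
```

14 + 11 + (-1) + 4 + 14 + 16 + 0 = 58

Answer: 58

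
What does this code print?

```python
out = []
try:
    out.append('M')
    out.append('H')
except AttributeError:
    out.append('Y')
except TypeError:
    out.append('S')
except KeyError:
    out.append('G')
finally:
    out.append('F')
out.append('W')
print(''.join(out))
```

Execution trace: 'M' (try body) → 'H' (try body, no exception) → 'F' (finally) → 'W' (after the try/except). Output: MHFW

Answer: MHFW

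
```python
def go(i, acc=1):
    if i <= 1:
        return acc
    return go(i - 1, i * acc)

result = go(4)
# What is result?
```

Accumulator trace (n, acc): (4, 1) -> (3, 4) -> (2, 12) -> (1, 24) -> return 24

Answer: 24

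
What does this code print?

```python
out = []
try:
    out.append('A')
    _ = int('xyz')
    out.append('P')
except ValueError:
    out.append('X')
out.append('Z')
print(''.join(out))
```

Execution trace: 'A' (try body) → 'X' (except ValueError) → 'Z' (after the try/except). Output: AXZ

Answer: AXZ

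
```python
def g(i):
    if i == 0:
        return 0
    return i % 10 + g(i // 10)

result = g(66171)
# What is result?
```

Sum of digits of 66171: 1 + 7 + 1 + 6 + 6 = 21

Answer: 21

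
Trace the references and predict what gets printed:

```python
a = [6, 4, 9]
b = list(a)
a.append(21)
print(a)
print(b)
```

Key concept: list() constructor creates copy.
Step by step:
`a = [6, 4, 9]` → a = [6, 4, 9]
`b = list(a)` → b = [6, 4, 9]
`a.append(21)` → a = [6, 4, 9, 21]
`print(a)` → prints [6, 4, 9, 21]
`print(b)` → prints [6, 4, 9]

Answer:
[6, 4, 9, 21]
[6, 4, 9]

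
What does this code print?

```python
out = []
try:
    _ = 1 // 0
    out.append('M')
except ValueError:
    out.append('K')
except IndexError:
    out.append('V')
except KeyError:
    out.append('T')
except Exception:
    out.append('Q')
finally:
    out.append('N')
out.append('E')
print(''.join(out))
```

Execution trace: 'Q' (except Exception) → 'N' (finally) → 'E' (after the try/except). Output: QNE

Answer: QNE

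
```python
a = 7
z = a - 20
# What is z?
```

Trace:
`a = 7` → a = 7
`z = a - 20` → z = -13
So z = -13

Answer: -13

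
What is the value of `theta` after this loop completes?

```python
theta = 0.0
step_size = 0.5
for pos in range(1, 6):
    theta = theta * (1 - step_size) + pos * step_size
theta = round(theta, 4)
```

Moving average with lr=0.5
`theta` takes the values: 0.0 → 0.5 → 1.25 → 2.125 → 3.0625 → 4.03125 → 4.0312

Answer: 4.0312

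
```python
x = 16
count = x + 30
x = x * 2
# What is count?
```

Trace:
`x = 16` → x = 16
`count = x + 30` → count = 46
`x = x * 2` → x = 32
So count = 46

Answer: 46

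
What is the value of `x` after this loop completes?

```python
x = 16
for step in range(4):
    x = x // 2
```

Halve 4 times: 16 // 2^4 = 1
`x` takes the values: 16 → 8 → 4 → 2 → 1

Answer: 1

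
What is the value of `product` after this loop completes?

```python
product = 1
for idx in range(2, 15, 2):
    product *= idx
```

Product of even numbers 2 to 14
`product` takes the values: 1 → 2 → 8 → 48 → 384 → 3840 → 46080 → 645120

Answer: 645120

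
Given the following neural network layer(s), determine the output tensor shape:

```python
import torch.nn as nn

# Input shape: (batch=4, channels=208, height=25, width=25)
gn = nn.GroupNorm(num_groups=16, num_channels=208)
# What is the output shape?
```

Input: (4, 208, 25, 25) -> Output: (4, 208, 25, 25)

Answer: (4, 208, 25, 25)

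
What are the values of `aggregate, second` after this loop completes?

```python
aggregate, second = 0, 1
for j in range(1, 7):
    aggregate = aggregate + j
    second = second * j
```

Sum and factorial of 1 to 6
`aggregate, second` takes the values: (0, 1) → (1, 1) → (3, 1) → (3, 2) → (6, 2) → (6, 6) → (10, 6) → (10, 24) → (15, 24) → (15, 120) → (21, 120) → (21, 720)

Answer: 21, 720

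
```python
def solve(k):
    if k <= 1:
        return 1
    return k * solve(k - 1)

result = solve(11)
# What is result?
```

solve(11) = 11 * 10 * 9 * 8 * 7 * 6 * 5 * 4 * 3 * 2 * 1 = 39916800

Answer: 39916800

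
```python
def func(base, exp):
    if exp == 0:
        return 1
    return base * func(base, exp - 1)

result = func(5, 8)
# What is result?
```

func(5, 8) = 5 * 5 * 5 * 5 * 5 * 5 * 5 * 5 = 390625

Answer: 390625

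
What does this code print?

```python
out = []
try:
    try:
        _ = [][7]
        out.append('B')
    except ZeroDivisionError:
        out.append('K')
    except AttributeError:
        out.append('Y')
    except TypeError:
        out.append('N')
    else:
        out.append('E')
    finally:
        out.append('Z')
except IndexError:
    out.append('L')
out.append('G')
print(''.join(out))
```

Execution trace: 'Z' (finally) → 'L' (outer except IndexError) → 'G' (after the try/except). Output: ZLG

Answer: ZLG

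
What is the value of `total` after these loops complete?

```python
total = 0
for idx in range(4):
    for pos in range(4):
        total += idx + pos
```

Sum of all idx+pos for idx,pos in 4x4
`total` takes the values: 0 → 1 → 3 → 6 → 7 → 9 → 12 → 16 → 18 → 21 → 25 → 30 → 33 → 37 → 42 → 48

Answer: 48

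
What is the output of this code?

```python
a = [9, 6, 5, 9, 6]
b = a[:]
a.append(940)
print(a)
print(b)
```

Key concept: slice [:] creates copy.
Step by step:
`a = [9, 6, 5, 9, 6]` → a = [9, 6, 5, 9, 6]
`b = a[:]` → b = [9, 6, 5, 9, 6]
`a.append(940)` → a = [9, 6, 5, 9, 6, 940]
`print(a)` → prints [9, 6, 5, 9, 6, 940]
`print(b)` → prints [9, 6, 5, 9, 6]

Answer:
[9, 6, 5, 9, 6, 940]
[9, 6, 5, 9, 6]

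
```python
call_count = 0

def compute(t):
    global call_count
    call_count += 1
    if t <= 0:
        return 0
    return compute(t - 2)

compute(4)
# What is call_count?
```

Linear recursion stepping by 2: 3 calls from t=4 down to ≤0.

Answer: 3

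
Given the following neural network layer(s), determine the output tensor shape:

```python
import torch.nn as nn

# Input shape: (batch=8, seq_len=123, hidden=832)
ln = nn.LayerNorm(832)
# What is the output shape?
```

Input: (8, 123, 832) -> Output: (8, 123, 832)

Answer: (8, 123, 832)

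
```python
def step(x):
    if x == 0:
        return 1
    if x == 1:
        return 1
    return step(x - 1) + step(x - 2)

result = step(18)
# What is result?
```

Build up from base cases: step(0)=1, step(1)=1, step(2)=2, step(3)=3, step(4)=5, step(5)=8, step(6)=13, ..., step(18)=4181

Answer: 4181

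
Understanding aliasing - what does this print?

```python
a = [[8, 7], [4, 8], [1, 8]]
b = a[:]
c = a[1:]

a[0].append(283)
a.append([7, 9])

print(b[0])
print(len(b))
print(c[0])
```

Key concept: slice with nested mutation.
Step by step:
`a = [[8, 7], [4, 8], [1, 8]]` → a = [[8, 7], [4, 8], [1, 8]]
`b = a[:]` → b = [[8, 7], [4, 8], [1, 8]]
`c = a[1:]` → c = [[4, 8], [1, 8]]
`a[0].append(283)` → a = [[8, 7, 283], [4, 8], [1, 8]]; b = [[8, 7, 283], [4, 8], [1, 8]]
`a.append([7, 9])` → a = [[8, 7, 283], [4, 8], [1, 8], [7, 9]]
`print(b[0])` → prints [8, 7, 283]
`print(len(b))` → prints 3
`print(c[0])` → prints [4, 8]

Answer:
[8, 7, 283]
3
[4, 8]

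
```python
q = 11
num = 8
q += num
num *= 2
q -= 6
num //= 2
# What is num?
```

Trace:
`q = 11` → q = 11
`num = 8` → num = 8
`q += num` → q = 19
`num *= 2` → num = 16
`q -= 6` → q = 13
`num //= 2` → num = 8
So num = 8

Answer: 8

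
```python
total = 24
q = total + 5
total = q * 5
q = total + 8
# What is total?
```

Trace:
`total = 24` → total = 24
`q = total + 5` → q = 29
`total = q * 5` → total = 145
`q = total + 8` → q = 153
So total = 145

Answer: 145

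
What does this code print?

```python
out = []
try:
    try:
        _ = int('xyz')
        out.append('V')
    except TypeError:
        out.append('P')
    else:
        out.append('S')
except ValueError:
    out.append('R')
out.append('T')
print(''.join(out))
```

Execution trace: 'R' (outer except ValueError) → 'T' (after the try/except). Output: RT

Answer: RT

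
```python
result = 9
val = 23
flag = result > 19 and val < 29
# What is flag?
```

Trace:
`result = 9` → result = 9
`val = 23` → val = 23
`flag = result > 19 and val < 29` → flag = False
So flag = False

Answer: False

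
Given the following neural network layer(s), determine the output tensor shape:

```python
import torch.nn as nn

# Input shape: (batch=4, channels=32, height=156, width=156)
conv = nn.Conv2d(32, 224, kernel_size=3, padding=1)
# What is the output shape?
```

Input: (4, 32, 156, 156) -> Output: (4, 224, 156, 156)

Answer: (4, 224, 156, 156)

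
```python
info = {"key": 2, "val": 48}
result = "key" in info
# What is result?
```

Trace:
`info = {"key": 2, "val": 48}` → info = {'key': 2, 'val': 48}
`result = "key" in info` → result = True
So result = True

Answer: True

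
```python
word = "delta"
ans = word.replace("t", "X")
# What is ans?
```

Trace:
`word = "delta"` → word = 'delta'
`ans = word.replace("t", "X")` → ans = 'delXa'
So ans = 'delXa'

Answer: 'delXa'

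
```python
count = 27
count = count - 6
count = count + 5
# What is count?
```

Trace:
`count = 27` → count = 27
`count = count - 6` → count = 21
`count = count + 5` → count = 26
So count = 26

Answer: 26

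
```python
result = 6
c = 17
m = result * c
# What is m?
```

Trace:
`result = 6` → result = 6
`c = 17` → c = 17
`m = result * c` → m = 102
So m = 102

Answer: 102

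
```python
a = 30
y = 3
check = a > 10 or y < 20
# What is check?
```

Trace:
`a = 30` → a = 30
`y = 3` → y = 3
`check = a > 10 or y < 20` → check = True
So check = True

Answer: True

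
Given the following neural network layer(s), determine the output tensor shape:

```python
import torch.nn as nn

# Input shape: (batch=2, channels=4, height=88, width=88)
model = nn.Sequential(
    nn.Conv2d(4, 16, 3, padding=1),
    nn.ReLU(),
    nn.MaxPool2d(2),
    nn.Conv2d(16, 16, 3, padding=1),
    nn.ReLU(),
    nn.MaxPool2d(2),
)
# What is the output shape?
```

Input: (2, 4, 88, 88) -> after first Conv2d: (2, 16, 88, 88) -> after first MaxPool2d: (2, 16, 44, 44) -> after second Conv2d: (2, 16, 44, 44) -> Output: (2, 16, 22, 22)

Answer: (2, 16, 22, 22)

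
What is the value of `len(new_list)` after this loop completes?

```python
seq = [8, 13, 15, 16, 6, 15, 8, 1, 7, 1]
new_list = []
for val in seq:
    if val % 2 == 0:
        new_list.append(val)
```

Count even numbers in [8, 13, 15, 16, 6, 15, 8, 1, 7, 1]
`new_list` takes the values: [] → [8] → [8, 16] → [8, 16, 6] → [8, 16, 6, 8]
So `len(new_list)` = 4

Answer: 4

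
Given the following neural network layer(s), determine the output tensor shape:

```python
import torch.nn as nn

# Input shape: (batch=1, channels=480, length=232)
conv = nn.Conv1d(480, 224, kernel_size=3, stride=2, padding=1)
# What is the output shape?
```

Input: (1, 480, 232) -> Output: (1, 224, 116)

Answer: (1, 224, 116)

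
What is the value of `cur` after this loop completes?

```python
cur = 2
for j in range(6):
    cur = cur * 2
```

Multiply by 2, 6 times: 2 * 2^6 = 128
`cur` takes the values: 2 → 4 → 8 → 16 → 32 → 64 → 128

Answer: 128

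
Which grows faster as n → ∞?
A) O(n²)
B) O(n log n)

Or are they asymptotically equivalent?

O(n²) vs O(n log n): Higher order terms dominate.

Answer: A) O(n²) grows faster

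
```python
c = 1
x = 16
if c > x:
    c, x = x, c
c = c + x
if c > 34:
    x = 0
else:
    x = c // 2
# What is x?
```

Trace:
`c = 1` → c = 1
`x = 16` → x = 16
`if c > x: ...` → c > x is False → no variable changes
`c = c + x` → c = 17
`if c > 34: ...` → c > 34 is False, take else branch → x = 8
So x = 8

Answer: 8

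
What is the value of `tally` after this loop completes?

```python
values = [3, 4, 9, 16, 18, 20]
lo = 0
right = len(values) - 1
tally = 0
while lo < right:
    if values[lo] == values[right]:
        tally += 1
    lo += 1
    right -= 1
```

Count matching pairs from ends
`tally` takes the values: 0

Answer: 0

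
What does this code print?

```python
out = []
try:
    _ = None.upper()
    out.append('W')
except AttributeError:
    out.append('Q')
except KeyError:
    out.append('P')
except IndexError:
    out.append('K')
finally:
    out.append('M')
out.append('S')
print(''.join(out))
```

Execution trace: 'Q' (except AttributeError) → 'M' (finally) → 'S' (after the try/except). Output: QMS

Answer: QMS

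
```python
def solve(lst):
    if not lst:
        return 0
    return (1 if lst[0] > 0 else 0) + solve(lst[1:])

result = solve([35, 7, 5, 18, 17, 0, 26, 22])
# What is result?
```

Count of positive elements in [35, 7, 5, 18, 17, 0, 26, 22] = 7

Answer: 7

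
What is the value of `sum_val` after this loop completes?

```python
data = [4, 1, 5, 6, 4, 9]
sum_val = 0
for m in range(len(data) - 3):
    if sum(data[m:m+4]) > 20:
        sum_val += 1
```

Count windows with sum > 20
`sum_val` takes the values: 0 → 1

Answer: 1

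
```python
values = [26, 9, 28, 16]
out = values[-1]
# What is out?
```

Trace:
`values = [26, 9, 28, 16]` → values = [26, 9, 28, 16]
`out = values[-1]` → out = 16
So out = 16

Answer: 16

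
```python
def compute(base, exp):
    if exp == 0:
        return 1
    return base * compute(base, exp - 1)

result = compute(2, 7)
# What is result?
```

compute(2, 7) = 2 * 2 * 2 * 2 * 2 * 2 * 2 = 128

Answer: 128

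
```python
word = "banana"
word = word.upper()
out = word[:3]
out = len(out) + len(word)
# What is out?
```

Trace:
`word = "banana"` → word = 'banana'
`word = word.upper()` → word = 'BANANA'
`out = word[:3]` → out = 'BAN'
`out = len(out) + len(word)` → out = 9
So out = 9

Answer: 9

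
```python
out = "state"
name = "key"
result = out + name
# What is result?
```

Trace:
`out = "state"` → out = 'state'
`name = "key"` → name = 'key'
`result = out + name` → result = 'statekey'
So result = 'statekey'

Answer: 'statekey'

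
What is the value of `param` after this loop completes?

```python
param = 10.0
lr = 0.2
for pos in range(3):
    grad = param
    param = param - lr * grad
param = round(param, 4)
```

Gradient descent: w = 10.0 * (1 - 0.2)^3
`param` takes the values: 10.0 → 8.0 → 6.4 → 5.12

Answer: 5.12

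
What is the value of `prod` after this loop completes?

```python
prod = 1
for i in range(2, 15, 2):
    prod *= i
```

Product of even numbers 2 to 14
`prod` takes the values: 1 → 2 → 8 → 48 → 384 → 3840 → 46080 → 645120

Answer: 645120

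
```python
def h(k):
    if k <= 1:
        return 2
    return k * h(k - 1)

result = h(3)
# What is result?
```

h(3) = 3 * 2 * 2 = 12

Answer: 12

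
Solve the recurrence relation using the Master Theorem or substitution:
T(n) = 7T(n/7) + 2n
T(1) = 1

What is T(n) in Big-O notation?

By Master Theorem: a=7, b=7, f(n)=2n. Since log_7(7) = 1 and f(n) = Θ(n^1), Case 2 applies. T(n) = O(n log n).

Answer: O(n log n)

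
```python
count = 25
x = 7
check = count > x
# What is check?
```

Trace:
`count = 25` → count = 25
`x = 7` → x = 7
`check = count > x` → check = True
So check = True

Answer: True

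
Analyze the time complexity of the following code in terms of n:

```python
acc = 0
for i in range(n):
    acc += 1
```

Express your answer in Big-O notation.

Each loop level contributes: n. Multiplying the contributions gives O(n).

Answer: O(n)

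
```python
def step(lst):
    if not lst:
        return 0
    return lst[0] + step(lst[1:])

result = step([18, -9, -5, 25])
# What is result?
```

18 + (-9) + (-5) + 25 + 0 = 29

Answer: 29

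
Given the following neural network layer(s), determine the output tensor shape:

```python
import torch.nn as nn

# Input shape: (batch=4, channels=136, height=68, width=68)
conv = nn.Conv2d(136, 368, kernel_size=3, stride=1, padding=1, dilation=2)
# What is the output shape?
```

Input: (4, 136, 68, 68) -> Output: (4, 368, 66, 66)

Answer: (4, 368, 66, 66)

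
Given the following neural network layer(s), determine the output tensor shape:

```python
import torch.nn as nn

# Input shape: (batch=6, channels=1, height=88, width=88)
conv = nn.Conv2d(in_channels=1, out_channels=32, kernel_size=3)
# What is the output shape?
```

Input: (6, 1, 88, 88) -> Output: (6, 32, 86, 86)

Answer: (6, 32, 86, 86)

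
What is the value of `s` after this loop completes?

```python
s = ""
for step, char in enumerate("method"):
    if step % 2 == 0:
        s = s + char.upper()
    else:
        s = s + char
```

Uppercase even positions in 'method'
`s` takes the values: "" → "M" → "Me" → "MeT" → "MeTh" → "MeThO" → "MeThOd"

Answer: "MeThOd"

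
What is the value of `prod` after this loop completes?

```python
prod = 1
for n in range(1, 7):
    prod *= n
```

6! = 720
`prod` takes the values: 1 → 2 → 6 → 24 → 120 → 720

Answer: 720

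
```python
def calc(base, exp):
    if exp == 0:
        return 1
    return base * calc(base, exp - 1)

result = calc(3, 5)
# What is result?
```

calc(3, 5) = 3 * 3 * 3 * 3 * 3 = 243

Answer: 243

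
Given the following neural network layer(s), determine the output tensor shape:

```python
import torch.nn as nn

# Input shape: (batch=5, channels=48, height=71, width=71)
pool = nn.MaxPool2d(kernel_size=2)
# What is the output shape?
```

Input: (5, 48, 71, 71) -> Output: (5, 48, 35, 35)

Answer: (5, 48, 35, 35)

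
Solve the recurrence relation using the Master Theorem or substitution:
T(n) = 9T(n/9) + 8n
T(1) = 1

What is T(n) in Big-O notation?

By Master Theorem: a=9, b=9, f(n)=8n. Since log_9(9) = 1 and f(n) = Θ(n^1), Case 2 applies. T(n) = O(n log n).

Answer: O(n log n)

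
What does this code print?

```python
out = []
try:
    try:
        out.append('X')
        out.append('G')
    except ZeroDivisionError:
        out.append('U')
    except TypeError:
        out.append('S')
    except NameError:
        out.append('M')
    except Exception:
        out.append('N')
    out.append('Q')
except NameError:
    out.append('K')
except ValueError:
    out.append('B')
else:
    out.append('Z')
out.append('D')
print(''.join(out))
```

Execution trace: 'X' (inner try body) → 'G' (inner try body, no exception) → 'Q' (try body, no exception) → 'Z' (else) → 'D' (after the try/except). Output: XGQZD

Answer: XGQZD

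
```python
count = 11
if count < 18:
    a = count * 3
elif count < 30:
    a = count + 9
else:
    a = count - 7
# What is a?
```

Trace:
`count = 11` → count = 11
`if count < 18: ...` → count < 18 is True → a = 33
So a = 33

Answer: 33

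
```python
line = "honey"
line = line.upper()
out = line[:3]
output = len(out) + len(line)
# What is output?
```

Trace:
`line = "honey"` → line = 'honey'
`line = line.upper()` → line = 'HONEY'
`out = line[:3]` → out = 'HON'
`output = len(out) + len(line)` → output = 8
So output = 8

Answer: 8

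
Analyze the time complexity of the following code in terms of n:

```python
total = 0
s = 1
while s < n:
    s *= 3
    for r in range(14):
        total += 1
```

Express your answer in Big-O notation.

Each loop level contributes: log n × 1. Multiplying the contributions gives O(log n).

Answer: O(log n)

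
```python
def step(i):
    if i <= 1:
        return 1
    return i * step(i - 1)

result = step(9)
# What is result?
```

step(9) = 9 * 8 * 7 * 6 * 5 * 4 * 3 * 2 * 1 = 362880

Answer: 362880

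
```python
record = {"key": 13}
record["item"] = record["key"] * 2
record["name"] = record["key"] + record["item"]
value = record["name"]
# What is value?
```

Trace:
`record = {"key": 13}` → record = {'key': 13}
`record["item"] = record["key"] * 2` → record = {'key': 13, 'item': 26}
`record["name"] = record["key"] + record["item"]` → record = {'key': 13, 'item': 26, 'name': 39}
`value = record["name"]` → value = 39
So value = 39

Answer: 39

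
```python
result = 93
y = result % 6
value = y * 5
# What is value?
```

Trace:
`result = 93` → result = 93
`y = result % 6` → y = 3
`value = y * 5` → value = 15
So value = 15

Answer: 15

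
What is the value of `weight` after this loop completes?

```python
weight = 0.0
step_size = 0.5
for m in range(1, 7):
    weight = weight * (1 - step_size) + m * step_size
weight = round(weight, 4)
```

Moving average with lr=0.5
`weight` takes the values: 0.0 → 0.5 → 1.25 → 2.125 → 3.0625 → 4.03125 → 5.015625 → 5.0156

Answer: 5.0156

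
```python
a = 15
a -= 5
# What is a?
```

Trace:
`a = 15` → a = 15
`a -= 5` → a = 10
So a = 10

Answer: 10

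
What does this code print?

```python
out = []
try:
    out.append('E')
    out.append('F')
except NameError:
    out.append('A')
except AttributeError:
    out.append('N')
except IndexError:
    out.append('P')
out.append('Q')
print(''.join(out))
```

Execution trace: 'E' (try body) → 'F' (try body, no exception) → 'Q' (after the try/except). Output: EFQ

Answer: EFQ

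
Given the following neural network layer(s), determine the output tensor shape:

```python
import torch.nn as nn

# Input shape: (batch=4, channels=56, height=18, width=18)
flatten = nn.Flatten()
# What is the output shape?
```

Input: (4, 56, 18, 18) -> Output: (4, 18144)

Answer: (4, 18144)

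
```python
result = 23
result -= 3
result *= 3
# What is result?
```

Trace:
`result = 23` → result = 23
`result -= 3` → result = 20
`result *= 3` → result = 60
So result = 60

Answer: 60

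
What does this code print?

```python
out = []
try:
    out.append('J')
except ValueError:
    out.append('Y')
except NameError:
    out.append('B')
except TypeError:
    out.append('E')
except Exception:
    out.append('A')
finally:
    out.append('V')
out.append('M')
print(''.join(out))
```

Execution trace: 'J' (try body, no exception) → 'V' (finally) → 'M' (after the try/except). Output: JVM

Answer: JVM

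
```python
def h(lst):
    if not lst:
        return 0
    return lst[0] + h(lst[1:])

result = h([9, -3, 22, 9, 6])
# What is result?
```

9 + (-3) + 22 + 9 + 6 + 0 = 43

Answer: 43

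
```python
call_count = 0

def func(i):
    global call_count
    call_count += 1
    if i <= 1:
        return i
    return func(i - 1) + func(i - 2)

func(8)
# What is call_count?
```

Calls(i) = 1 + Calls(i-1) + Calls(i-2); Calls(0)=Calls(1)=1. For i=8 this gives 67.

Answer: 67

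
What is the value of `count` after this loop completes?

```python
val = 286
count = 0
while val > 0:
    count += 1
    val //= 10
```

Count digits by repeated division by 10
`count` takes the values: 0 → 1 → 2 → 3

Answer: 3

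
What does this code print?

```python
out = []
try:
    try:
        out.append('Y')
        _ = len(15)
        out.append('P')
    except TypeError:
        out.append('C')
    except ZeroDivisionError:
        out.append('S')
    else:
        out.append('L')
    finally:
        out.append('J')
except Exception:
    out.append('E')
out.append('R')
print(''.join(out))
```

Execution trace: 'Y' (inner try body) → 'C' (inner except TypeError) → 'J' (inner finally) → 'R' (after the try/except). Output: YCJR

Answer: YCJR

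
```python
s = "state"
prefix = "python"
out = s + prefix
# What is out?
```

Trace:
`s = "state"` → s = 'state'
`prefix = "python"` → prefix = 'python'
`out = s + prefix` → out = 'statepython'
So out = 'statepython'

Answer: 'statepython'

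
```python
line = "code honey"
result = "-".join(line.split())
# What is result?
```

Trace:
`line = "code honey"` → line = 'code honey'
`result = "-".join(line.split())` → result = 'code-honey'
So result = 'code-honey'

Answer: 'code-honey'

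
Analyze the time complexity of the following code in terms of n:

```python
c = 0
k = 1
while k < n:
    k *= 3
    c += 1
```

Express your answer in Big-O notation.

Each loop level contributes: log n. Multiplying the contributions gives O(log n).

Answer: O(log n)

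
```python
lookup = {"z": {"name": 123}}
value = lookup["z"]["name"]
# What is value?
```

Trace:
`lookup = {"z": {"name": 123}}` → lookup = {'z': {'name': 123}}
`value = lookup["z"]["name"]` → value = 123
So value = 123

Answer: 123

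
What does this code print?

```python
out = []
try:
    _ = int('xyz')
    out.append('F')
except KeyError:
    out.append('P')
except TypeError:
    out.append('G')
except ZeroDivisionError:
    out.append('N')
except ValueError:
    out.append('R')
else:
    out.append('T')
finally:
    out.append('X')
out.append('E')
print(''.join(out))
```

Execution trace: 'R' (except ValueError) → 'X' (finally) → 'E' (after the try/except). Output: RXE

Answer: RXE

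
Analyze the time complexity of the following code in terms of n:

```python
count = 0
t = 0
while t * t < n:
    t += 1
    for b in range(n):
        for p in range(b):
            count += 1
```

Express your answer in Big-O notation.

Each loop level contributes: √n × n × n. Multiplying the contributions gives O(n^2√n).

Answer: O(n^2√n)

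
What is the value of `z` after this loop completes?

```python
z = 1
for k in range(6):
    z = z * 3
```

Multiply by 3, 6 times: 1 * 3^6 = 729
`z` takes the values: 1 → 3 → 9 → 27 → 81 → 243 → 729

Answer: 729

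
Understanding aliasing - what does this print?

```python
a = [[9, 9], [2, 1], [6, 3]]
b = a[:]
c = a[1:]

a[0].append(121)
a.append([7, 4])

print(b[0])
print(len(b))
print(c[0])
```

Key concept: slice with nested mutation.
Step by step:
`a = [[9, 9], [2, 1], [6, 3]]` → a = [[9, 9], [2, 1], [6, 3]]
`b = a[:]` → b = [[9, 9], [2, 1], [6, 3]]
`c = a[1:]` → c = [[2, 1], [6, 3]]
`a[0].append(121)` → a = [[9, 9, 121], [2, 1], [6, 3]]; b = [[9, 9, 121], [2, 1], [6, 3]]
`a.append([7, 4])` → a = [[9, 9, 121], [2, 1], [6, 3], [7, 4]]
`print(b[0])` → prints [9, 9, 121]
`print(len(b))` → prints 3
`print(c[0])` → prints [2, 1]

Answer:
[9, 9, 121]
3
[2, 1]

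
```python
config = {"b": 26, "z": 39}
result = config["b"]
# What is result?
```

Trace:
`config = {"b": 26, "z": 39}` → config = {'b': 26, 'z': 39}
`result = config["b"]` → result = 26
So result = 26

Answer: 26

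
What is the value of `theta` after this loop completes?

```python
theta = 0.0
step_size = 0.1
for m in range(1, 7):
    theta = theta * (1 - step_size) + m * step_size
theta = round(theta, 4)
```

Moving average with lr=0.1
`theta` takes the values: 0.0 → 0.1 → 0.29 → 0.561 → 0.9049 → 1.31441 → 1.782969 → 1.783

Answer: 1.783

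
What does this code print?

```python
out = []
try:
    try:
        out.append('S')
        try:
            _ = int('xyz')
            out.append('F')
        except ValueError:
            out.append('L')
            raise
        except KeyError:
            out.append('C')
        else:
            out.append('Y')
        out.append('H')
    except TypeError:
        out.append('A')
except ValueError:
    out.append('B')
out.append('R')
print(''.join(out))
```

Execution trace: 'S' (try body) → 'L' (inner except ValueError) → 'B' (outer except ValueError) → 'R' (after the try/except). Output: SLBR

Answer: SLBR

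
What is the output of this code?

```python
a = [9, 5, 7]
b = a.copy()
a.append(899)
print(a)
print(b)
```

Key concept: list.copy() creates independent copy.
Step by step:
`a = [9, 5, 7]` → a = [9, 5, 7]
`b = a.copy()` → b = [9, 5, 7]
`a.append(899)` → a = [9, 5, 7, 899]
`print(a)` → prints [9, 5, 7, 899]
`print(b)` → prints [9, 5, 7]

Answer:
[9, 5, 7, 899]
[9, 5, 7]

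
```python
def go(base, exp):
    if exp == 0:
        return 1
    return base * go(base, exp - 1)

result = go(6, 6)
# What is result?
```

go(6, 6) = 6 * 6 * 6 * 6 * 6 * 6 = 46656

Answer: 46656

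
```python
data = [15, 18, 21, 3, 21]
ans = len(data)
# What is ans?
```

Trace:
`data = [15, 18, 21, 3, 21]` → data = [15, 18, 21, 3, 21]
`ans = len(data)` → ans = 5
So ans = 5

Answer: 5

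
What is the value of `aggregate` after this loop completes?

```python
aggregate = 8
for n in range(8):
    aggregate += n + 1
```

Start at 8, add 1 to 8 = 44
`aggregate` takes the values: 8 → 9 → 11 → 14 → 18 → 23 → 29 → 36 → 44

Answer: 44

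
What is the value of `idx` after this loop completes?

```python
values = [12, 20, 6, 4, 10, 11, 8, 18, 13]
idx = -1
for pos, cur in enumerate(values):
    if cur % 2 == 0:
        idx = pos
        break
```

First even number index in [12, 20, 6, 4, 10, 11, 8, 18, 13]
`idx` takes the values: -1 → 0

Answer: 0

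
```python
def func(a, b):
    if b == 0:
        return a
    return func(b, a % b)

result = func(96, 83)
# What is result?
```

func(96, 83) -> func(83, 13) -> func(13, 5) -> func(5, 3) -> func(3, 2) -> func(2, 1) -> func(1, 0) -> 1

Answer: 1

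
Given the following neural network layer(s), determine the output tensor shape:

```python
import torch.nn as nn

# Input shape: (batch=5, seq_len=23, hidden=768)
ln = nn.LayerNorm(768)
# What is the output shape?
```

Input: (5, 23, 768) -> Output: (5, 23, 768)

Answer: (5, 23, 768)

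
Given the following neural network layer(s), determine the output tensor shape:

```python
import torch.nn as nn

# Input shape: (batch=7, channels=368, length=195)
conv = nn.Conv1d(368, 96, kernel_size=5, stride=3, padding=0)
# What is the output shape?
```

Input: (7, 368, 195) -> Output: (7, 96, 64)

Answer: (7, 96, 64)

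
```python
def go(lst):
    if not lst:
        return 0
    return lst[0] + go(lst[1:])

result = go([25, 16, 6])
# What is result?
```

25 + 16 + 6 + 0 = 47

Answer: 47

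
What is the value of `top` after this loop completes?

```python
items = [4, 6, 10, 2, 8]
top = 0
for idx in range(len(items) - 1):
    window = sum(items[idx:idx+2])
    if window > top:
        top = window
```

Max sum of 2-element window in [4, 6, 10, 2, 8]
`top` takes the values: 0 → 10 → 16

Answer: 16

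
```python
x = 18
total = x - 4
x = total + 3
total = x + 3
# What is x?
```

Trace:
`x = 18` → x = 18
`total = x - 4` → total = 14
`x = total + 3` → x = 17
`total = x + 3` → total = 20
So x = 17

Answer: 17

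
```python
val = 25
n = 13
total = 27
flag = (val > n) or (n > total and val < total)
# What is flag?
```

Trace:
`val = 25` → val = 25
`n = 13` → n = 13
`total = 27` → total = 27
`flag = (val > n) or (n > total and val < total)` → flag = True
So flag = True

Answer: True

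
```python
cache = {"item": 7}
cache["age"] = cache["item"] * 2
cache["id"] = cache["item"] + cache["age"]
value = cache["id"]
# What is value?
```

Trace:
`cache = {"item": 7}` → cache = {'item': 7}
`cache["age"] = cache["item"] * 2` → cache = {'item': 7, 'age': 14}
`cache["id"] = cache["item"] + cache["age"]` → cache = {'item': 7, 'age': 14, 'id': 21}
`value = cache["id"]` → value = 21
So value = 21

Answer: 21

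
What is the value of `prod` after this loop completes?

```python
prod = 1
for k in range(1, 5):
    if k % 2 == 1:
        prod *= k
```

Product of odd numbers 1 to 4
`prod` takes the values: 1 → 3

Answer: 3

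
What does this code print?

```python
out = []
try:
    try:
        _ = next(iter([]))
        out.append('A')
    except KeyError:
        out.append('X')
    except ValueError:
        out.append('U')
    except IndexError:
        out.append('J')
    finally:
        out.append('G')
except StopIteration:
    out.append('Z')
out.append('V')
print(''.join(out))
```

Execution trace: 'G' (finally) → 'Z' (outer except StopIteration) → 'V' (after the try/except). Output: GZV

Answer: GZV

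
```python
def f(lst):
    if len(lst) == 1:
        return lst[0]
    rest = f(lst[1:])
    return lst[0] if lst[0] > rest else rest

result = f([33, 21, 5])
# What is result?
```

Recursive max over [33, 21, 5] = 33

Answer: 33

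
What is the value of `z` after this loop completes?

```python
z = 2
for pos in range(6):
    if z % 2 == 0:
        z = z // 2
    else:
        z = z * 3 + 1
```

Collatz-style transformation from 2
`z` takes the values: 2 → 1 → 4 → 2 → 1 → 4 → 2

Answer: 2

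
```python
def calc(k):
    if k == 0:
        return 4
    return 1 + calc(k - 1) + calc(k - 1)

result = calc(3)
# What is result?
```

calc(k) = 1 + 2·calc(k-1), calc(0)=4. Closed form: (4+1)·2^3 - 1 = 39.

Answer: 39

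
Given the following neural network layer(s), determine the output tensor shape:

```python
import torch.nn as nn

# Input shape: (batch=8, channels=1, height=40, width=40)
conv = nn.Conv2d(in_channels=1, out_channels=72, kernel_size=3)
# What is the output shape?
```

Input: (8, 1, 40, 40) -> Output: (8, 72, 38, 38)

Answer: (8, 72, 38, 38)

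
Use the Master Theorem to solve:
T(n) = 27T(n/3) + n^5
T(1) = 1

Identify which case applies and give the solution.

a=27, b=3, f(n)=n^5. log_3(27) = 3. Since c=5 > 3 and the regularity condition holds (27(n/3)^5 = (27/3^5)n^5 with 27/3^5 < 1), Case 3 applies: T(n) = Θ(f(n)) = O(n^5).

Answer: O(n^5) - Case 3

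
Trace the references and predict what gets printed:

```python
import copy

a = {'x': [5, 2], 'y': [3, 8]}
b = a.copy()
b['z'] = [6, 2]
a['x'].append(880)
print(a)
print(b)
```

Key concept: shallow copy of dict with mutable values.
Step by step:
`a = {'x': [5, 2], 'y': [3, 8]}` → a = {'x': [5, 2], 'y': [3, 8]}
`b = a.copy()` → b = {'x': [5, 2], 'y': [3, 8]}
`b['z'] = [6, 2]` → b = {'x': [5, 2], 'y': [3, 8], 'z': [6, 2]}
`a['x'].append(880)` → a = {'x': [5, 2, 880], 'y': [3, 8]}; b = {'x': [5, 2, 880], 'y': [3, 8], 'z': [6, 2]}
`print(a)` → prints {'x': [5, 2, 880], 'y': [3, 8]}
`print(b)` → prints {'x': [5, 2, 880], 'y': [3, 8], 'z': [6, 2]}

Answer:
{'x': [5, 2, 880], 'y': [3, 8]}
{'x': [5, 2, 880], 'y': [3, 8], 'z': [6, 2]}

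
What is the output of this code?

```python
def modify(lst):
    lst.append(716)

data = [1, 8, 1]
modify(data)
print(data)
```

Key concept: function modifies passed list.
Step by step:
`data = [1, 8, 1]` → data = [1, 8, 1]
`modify(data)` → data = [1, 8, 1, 716]
`print(data)` → prints [1, 8, 1, 716]

Answer: [1, 8, 1, 716]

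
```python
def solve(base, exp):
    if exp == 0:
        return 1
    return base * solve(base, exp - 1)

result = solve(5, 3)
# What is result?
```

solve(5, 3) = 5 * 5 * 5 = 125

Answer: 125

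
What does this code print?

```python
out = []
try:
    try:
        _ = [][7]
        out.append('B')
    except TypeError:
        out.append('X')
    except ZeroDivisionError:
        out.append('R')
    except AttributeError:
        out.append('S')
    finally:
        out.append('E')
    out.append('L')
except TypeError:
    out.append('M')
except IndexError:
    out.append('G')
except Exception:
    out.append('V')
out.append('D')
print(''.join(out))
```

Execution trace: 'E' (inner finally) → 'G' (except IndexError) → 'D' (after the try/except). Output: EGD

Answer: EGD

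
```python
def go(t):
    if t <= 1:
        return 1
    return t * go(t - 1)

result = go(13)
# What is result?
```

go(13) = 13 * 12 * 11 * 10 * 9 * 8 * 7 * 6 * 5 * 4 * 3 * 2 * 1 = 6227020800

Answer: 6227020800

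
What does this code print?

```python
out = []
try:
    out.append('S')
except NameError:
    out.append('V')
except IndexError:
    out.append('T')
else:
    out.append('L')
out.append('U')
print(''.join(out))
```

Execution trace: 'S' (try body, no exception) → 'L' (else) → 'U' (after the try/except). Output: SLU

Answer: SLU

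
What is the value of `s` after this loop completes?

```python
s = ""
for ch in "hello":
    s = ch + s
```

Reverse 'hello'
`s` takes the values: "" → "h" → "eh" → "leh" → "lleh" → "olleh"

Answer: "olleh"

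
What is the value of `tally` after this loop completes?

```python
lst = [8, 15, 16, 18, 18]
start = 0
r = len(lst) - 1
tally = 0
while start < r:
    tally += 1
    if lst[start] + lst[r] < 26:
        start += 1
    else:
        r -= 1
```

Steps to find pair summing to 26
`tally` takes the values: 0 → 1 → 2 → 3 → 4

Answer: 4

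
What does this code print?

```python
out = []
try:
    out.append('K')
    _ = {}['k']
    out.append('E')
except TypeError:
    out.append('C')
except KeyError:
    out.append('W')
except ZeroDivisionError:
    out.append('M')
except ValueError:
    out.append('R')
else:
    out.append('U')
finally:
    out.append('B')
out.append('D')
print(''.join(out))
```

Execution trace: 'K' (try body) → 'W' (except KeyError) → 'B' (finally) → 'D' (after the try/except). Output: KWBD

Answer: KWBD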